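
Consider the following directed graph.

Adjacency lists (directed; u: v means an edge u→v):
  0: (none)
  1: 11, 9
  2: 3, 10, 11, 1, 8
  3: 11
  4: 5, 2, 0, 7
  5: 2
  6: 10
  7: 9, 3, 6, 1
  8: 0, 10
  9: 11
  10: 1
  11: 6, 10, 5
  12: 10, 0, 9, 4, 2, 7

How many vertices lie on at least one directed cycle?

A vertex is on a directed cycle iff it belongs to a strongly connected component of size ≥ 2 (or has a self-loop).
The vertices on cycles are {1, 2, 3, 5, 6, 8, 9, 10, 11} — 9 in total.

9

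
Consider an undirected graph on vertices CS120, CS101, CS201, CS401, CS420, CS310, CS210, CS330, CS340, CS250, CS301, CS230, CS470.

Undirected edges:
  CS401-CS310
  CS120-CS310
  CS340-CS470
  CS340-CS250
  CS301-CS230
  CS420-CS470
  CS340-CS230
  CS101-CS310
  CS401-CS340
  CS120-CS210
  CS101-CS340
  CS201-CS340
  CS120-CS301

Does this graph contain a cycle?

Yes

DFS, tracking each vertex's parent; an edge to a visited non-parent vertex closes a cycle.
Start from CS340:
visit CS340 (parent –)
  visit CS230 (parent CS340)
    visit CS301 (parent CS230)
      visit CS120 (parent CS301)
        visit CS210 (parent CS120)
          CS210–CS120: parent, skip
        visit CS310 (parent CS120)
          visit CS401 (parent CS310)
            CS401–CS310: parent, skip
            CS401–CS340: CS340 visited and ≠ parent → cycle
Cycle: CS340 – CS230 – CS301 – CS120 – CS310 – CS401 – CS340.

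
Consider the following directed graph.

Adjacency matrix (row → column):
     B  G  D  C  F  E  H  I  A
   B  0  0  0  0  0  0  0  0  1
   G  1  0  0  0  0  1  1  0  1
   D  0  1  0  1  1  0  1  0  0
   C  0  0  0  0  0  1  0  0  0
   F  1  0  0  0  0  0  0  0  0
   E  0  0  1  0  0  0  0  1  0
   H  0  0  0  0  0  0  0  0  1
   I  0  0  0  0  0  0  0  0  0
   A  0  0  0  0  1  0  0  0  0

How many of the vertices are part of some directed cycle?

7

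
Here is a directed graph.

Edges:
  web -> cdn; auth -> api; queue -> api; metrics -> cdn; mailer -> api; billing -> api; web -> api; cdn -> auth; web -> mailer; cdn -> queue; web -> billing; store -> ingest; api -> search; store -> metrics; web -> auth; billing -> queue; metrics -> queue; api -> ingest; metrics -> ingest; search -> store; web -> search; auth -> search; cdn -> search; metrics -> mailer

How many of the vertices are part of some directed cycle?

A vertex is on a directed cycle iff it belongs to a strongly connected component of size ≥ 2 (or has a self-loop).
The vertices on cycles are {api, cdn, auth, queue, store, mailer, search, metrics} — 8 in total.

8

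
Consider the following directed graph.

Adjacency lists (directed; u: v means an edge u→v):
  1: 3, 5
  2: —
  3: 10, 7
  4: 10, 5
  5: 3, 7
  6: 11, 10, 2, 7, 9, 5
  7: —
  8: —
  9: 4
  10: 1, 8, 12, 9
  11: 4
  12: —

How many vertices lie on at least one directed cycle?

A vertex is on a directed cycle iff it belongs to a strongly connected component of size ≥ 2 (or has a self-loop).
The vertices on cycles are {1, 3, 4, 5, 9, 10} — 6 in total.

6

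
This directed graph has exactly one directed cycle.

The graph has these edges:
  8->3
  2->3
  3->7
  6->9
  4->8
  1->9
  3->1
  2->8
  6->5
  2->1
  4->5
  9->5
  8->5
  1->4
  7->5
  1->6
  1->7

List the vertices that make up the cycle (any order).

1, 3, 4, 8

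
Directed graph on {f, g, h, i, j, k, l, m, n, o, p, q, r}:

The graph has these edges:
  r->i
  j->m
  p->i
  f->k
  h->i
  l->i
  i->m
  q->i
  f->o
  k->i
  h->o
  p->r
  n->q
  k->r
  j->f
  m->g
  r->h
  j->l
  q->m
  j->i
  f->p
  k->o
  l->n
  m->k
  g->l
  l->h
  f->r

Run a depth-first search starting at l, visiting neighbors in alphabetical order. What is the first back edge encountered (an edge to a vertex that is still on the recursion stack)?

DFS from l (visiting neighbors in alphabetical order); mark gray on enter, black on exit:
l gray
  h gray
    i gray
      m gray
        g gray
          g→l: l is gray → back edge
First back edge: g → l.

g→l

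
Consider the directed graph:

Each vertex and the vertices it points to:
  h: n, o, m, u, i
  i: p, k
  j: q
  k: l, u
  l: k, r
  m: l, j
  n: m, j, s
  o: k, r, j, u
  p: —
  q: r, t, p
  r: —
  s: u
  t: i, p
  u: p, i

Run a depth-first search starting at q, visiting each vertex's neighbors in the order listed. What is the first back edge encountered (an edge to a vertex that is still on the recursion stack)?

l->k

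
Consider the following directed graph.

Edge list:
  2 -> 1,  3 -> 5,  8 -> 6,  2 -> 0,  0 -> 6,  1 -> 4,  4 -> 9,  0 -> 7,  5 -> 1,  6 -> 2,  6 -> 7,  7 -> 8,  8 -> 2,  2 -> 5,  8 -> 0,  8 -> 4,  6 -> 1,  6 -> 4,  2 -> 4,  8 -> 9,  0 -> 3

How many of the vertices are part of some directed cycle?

5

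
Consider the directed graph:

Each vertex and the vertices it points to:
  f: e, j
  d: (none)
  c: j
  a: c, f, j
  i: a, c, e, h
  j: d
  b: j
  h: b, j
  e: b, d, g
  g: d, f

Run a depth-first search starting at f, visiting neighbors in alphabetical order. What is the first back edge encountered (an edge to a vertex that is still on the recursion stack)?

g->f

DFS from f (visiting neighbors in alphabetical order); mark gray on enter, black on exit:
f gray
  e gray
    b gray
      j gray
        d gray
        d black
      j black
    b black
    e→d: d black — skip
    g gray
      g→d: d black — skip
      g→f: f is gray → back edge
First back edge: g → f.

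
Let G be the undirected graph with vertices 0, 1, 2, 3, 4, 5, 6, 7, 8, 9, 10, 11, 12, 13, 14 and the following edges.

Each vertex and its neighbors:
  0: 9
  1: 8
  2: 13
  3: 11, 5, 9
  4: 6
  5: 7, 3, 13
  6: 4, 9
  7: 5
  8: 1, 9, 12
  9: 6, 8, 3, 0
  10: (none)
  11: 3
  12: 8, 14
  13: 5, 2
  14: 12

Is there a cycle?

No

DFS, tracking each vertex's parent; an edge to a visited non-parent vertex closes a cycle.
Start from 4:
visit 4 (parent –)
  visit 6 (parent 4)
    6–4: parent, skip
    visit 9 (parent 6)
      9–6: parent, skip
      visit 8 (parent 9)
        visit 1 (parent 8)
          1–8: parent, skip
        8–9: parent, skip
        visit 12 (parent 8)
          12–8: parent, skip
          visit 14 (parent 12)
            14–12: parent, skip
      visit 3 (parent 9)
        visit 11 (parent 3)
          11–3: parent, skip
        visit 5 (parent 3)
          visit 7 (parent 5)
            7–5: parent, skip
          5–3: parent, skip
          visit 13 (parent 5)
            13–5: parent, skip
            visit 2 (parent 13)
              2–13: parent, skip
        3–9: parent, skip
      visit 0 (parent 9)
        0–9: parent, skip
visit 10 (parent –)
No non-parent visited neighbor found — the graph is a forest.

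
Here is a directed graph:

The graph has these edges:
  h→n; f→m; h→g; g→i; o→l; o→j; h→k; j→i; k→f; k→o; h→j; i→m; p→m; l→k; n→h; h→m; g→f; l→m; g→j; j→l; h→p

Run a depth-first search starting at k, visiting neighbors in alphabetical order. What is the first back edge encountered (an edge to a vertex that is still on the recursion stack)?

DFS from k (visiting neighbors in alphabetical order); mark gray on enter, black on exit:
k gray
  f gray
    m gray
    m black
  f black
  o gray
    j gray
      i gray
        i→m: m black — skip
      i black
      l gray
        l→k: k is gray → back edge
First back edge: l → k.

l->k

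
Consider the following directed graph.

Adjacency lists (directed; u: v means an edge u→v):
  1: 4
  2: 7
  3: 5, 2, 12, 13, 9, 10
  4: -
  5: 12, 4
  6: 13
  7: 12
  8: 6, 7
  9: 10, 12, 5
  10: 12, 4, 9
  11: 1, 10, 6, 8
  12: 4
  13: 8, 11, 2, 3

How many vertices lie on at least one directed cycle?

A vertex is on a directed cycle iff it belongs to a strongly connected component of size ≥ 2 (or has a self-loop).
The vertices on cycles are {3, 6, 8, 9, 10, 11, 13} — 7 in total.

7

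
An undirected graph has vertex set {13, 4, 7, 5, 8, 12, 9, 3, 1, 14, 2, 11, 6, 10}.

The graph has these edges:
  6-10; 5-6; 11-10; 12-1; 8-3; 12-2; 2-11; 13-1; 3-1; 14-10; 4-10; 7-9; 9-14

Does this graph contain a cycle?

No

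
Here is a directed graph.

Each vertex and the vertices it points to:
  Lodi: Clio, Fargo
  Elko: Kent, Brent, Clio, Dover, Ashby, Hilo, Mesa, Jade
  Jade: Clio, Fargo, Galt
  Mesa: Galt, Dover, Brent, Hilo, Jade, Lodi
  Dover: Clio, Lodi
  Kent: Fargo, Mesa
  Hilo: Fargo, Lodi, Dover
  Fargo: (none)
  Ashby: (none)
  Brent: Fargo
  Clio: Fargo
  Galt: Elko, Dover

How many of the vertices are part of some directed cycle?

5

A vertex is on a directed cycle iff it belongs to a strongly connected component of size ≥ 2 (or has a self-loop).
The vertices on cycles are {Elko, Galt, Jade, Kent, Mesa} — 5 in total.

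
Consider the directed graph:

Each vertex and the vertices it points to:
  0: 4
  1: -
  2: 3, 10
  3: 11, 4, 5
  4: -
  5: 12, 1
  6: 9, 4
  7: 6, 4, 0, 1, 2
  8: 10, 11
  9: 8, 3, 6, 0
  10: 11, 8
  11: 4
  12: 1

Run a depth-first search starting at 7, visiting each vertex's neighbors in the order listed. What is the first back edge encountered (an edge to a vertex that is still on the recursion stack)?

10->8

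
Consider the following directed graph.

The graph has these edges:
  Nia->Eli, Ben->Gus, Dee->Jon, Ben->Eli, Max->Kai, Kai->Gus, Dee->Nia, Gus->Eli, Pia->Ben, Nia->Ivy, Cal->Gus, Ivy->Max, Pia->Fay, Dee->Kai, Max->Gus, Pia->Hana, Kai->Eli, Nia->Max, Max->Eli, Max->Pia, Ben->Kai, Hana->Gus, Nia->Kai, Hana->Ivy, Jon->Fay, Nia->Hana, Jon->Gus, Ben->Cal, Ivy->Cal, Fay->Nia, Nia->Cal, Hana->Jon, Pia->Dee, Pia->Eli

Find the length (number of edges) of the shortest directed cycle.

4

For each vertex v, BFS finds the shortest path from v back to v.
The shortest such closed walk is Pia → Hana → Ivy → Max → Pia, length 4.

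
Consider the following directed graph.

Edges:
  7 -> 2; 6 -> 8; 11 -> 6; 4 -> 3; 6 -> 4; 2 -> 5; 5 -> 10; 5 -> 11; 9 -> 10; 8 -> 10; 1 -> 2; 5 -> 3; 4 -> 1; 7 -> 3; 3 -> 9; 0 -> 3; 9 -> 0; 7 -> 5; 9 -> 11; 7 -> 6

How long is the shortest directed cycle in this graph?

3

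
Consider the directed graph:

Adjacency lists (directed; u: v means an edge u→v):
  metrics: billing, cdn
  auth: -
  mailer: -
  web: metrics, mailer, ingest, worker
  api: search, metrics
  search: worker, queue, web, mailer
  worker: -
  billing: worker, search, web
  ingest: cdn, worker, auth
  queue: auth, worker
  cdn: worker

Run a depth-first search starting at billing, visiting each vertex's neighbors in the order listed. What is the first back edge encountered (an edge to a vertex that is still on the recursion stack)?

DFS from billing (visiting each vertex's neighbors in the order listed); mark gray on enter, black on exit:
billing gray
  worker gray
  worker black
  search gray
    search→worker: worker black — skip
    queue gray
      auth gray
      auth black
      queue→worker: worker black — skip
    queue black
    web gray
      metrics gray
        metrics→billing: billing is gray → back edge
First back edge: metrics → billing.

metrics→billing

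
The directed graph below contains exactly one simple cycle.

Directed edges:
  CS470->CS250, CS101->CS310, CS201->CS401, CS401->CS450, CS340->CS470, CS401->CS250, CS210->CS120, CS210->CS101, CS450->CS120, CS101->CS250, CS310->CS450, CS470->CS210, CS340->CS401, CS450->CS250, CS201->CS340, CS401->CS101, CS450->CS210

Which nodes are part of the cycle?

CS101, CS210, CS310, CS450

DFS with gray/black marking from CS450:
CS450 gray
  CS120 gray
  CS120 black
  CS210 gray
    CS210→CS120: CS120 black — skip
    CS101 gray
      CS310 gray
        CS310→CS450: CS450 is gray → back edge
Back edge closes the cycle CS450 → CS210 → CS101 → CS310 → CS450; its vertices are {CS101, CS210, CS310, CS450}.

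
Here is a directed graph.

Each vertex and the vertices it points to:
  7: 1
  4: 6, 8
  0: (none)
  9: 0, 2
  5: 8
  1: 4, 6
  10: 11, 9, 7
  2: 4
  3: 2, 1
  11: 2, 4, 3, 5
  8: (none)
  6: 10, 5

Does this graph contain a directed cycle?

DFS with white/gray/black marking, starting from 8:
8 gray
8 black
7 gray
  1 gray
    4 gray
      6 gray
        10 gray
          11 gray
            2 gray
              2→4: 4 is gray → back edge
Back edge found, so a cycle exists: 4 → 6 → 10 → 11 → 2 → 4.

Yes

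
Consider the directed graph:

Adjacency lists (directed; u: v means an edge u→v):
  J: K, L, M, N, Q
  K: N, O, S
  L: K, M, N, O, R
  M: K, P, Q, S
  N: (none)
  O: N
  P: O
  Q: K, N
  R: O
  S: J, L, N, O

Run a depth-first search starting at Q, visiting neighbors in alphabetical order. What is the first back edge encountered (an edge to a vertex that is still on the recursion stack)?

DFS from Q (visiting neighbors in alphabetical order); mark gray on enter, black on exit:
Q gray
  K gray
    N gray
    N black
    O gray
      O→N: N black — skip
    O black
    S gray
      J gray
        J→K: K is gray → back edge
First back edge: J → K.

J->K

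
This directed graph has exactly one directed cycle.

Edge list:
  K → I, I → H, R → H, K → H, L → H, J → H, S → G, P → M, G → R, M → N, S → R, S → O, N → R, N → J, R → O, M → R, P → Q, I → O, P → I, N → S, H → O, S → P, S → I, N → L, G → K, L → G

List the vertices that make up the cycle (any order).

M, N, P, S

DFS with gray/black marking from M:
M gray
  N gray
    L gray
      H gray
        O gray
        O black
      H black
      G gray
        K gray
          K→H: H black — skip
          I gray
            I→O: O black — skip
            I→H: H black — skip
          I black
        K black
        R gray
          R→O: O black — skip
          R→H: H black — skip
        R black
      G black
    L black
    S gray
      S→I: I black — skip
      S→G: G black — skip
      S→R: R black — skip
      S→O: O black — skip
      P gray
        P→M: M is gray → back edge
Back edge closes the cycle M → N → S → P → M; its vertices are {M, N, P, S}.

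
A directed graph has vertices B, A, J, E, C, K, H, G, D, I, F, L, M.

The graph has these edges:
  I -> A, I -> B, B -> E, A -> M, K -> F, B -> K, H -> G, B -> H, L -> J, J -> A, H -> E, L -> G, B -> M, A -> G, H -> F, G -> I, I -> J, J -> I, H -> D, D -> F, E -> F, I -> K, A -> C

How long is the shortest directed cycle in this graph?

2

For each vertex v, BFS finds the shortest path from v back to v.
The shortest such closed walk is J → I → J, length 2.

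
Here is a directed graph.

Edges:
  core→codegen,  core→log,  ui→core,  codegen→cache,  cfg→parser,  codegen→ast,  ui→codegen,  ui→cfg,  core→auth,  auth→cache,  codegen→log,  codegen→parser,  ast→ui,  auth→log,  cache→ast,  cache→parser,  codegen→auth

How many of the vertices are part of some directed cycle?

A vertex is on a directed cycle iff it belongs to a strongly connected component of size ≥ 2 (or has a self-loop).
The vertices on cycles are {ui, ast, auth, core, cache, codegen} — 6 in total.

6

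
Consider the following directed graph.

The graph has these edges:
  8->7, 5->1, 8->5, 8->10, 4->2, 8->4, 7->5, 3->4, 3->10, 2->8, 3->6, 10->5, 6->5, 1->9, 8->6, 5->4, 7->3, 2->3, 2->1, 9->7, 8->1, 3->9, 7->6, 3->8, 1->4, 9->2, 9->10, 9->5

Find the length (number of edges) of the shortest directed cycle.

3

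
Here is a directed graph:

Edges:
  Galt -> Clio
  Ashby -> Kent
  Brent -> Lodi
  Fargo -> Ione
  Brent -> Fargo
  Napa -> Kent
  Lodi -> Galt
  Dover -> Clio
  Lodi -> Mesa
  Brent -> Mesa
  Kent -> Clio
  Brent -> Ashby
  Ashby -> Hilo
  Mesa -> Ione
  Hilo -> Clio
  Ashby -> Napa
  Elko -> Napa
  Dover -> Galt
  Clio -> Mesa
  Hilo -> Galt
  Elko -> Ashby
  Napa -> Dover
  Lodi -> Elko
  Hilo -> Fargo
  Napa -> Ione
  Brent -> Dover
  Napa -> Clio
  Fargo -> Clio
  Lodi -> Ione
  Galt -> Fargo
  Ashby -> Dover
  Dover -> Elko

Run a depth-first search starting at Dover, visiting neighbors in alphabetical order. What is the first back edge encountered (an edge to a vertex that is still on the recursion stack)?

DFS from Dover (visiting neighbors in alphabetical order); mark gray on enter, black on exit:
Dover gray
  Clio gray
    Mesa gray
      Ione gray
      Ione black
    Mesa black
  Clio black
  Elko gray
    Ashby gray
      Ashby→Dover: Dover is gray → back edge
First back edge: Ashby → Dover.

Ashby->Dover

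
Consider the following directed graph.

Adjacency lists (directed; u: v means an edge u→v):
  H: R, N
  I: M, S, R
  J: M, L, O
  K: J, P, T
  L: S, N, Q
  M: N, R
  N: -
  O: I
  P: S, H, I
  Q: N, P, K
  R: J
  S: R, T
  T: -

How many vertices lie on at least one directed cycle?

11

A vertex is on a directed cycle iff it belongs to a strongly connected component of size ≥ 2 (or has a self-loop).
The vertices on cycles are {H, I, J, K, L, M, O, P, Q, R, S} — 11 in total.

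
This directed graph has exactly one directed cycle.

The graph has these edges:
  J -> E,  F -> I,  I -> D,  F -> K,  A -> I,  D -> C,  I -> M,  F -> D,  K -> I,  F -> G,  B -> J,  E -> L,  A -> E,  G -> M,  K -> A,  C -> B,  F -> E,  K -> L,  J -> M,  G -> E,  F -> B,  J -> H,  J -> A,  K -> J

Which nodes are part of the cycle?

A, B, C, D, I, J

DFS with gray/black marking from D:
D gray
  C gray
    B gray
      J gray
        A gray
          I gray
            M gray
            M black
            I→D: D is gray → back edge
Back edge closes the cycle D → C → B → J → A → I → D; its vertices are {A, B, C, D, I, J}.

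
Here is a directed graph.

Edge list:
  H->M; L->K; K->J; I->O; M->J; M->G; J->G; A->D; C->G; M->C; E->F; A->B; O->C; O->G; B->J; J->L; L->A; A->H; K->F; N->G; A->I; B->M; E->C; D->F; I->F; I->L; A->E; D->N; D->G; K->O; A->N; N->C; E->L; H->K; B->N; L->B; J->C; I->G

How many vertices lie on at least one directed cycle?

A vertex is on a directed cycle iff it belongs to a strongly connected component of size ≥ 2 (or has a self-loop).
The vertices on cycles are {A, B, E, H, I, J, K, L, M} — 9 in total.

9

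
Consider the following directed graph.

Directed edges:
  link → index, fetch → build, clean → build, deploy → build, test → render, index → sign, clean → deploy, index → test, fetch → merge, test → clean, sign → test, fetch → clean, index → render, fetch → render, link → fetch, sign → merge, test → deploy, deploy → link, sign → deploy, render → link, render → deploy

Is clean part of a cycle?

Yes

clean is on a cycle iff clean can reach itself via ≥1 edge.
clean → deploy → link → fetch → clean — yes.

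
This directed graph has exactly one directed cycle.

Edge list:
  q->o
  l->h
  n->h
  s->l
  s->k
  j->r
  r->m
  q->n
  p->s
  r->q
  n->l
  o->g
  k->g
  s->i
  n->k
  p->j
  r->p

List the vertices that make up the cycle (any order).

j, p, r

DFS with gray/black marking from r:
r gray
  p gray
    j gray
      j→r: r is gray → back edge
Back edge closes the cycle r → p → j → r; its vertices are {j, p, r}.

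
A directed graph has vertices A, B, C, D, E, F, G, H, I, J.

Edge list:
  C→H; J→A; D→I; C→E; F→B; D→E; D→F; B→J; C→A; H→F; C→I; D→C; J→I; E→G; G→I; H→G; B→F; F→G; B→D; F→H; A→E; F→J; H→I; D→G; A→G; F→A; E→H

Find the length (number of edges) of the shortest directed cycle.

2

For each vertex v, BFS finds the shortest path from v back to v.
The shortest such closed walk is F → H → F, length 2.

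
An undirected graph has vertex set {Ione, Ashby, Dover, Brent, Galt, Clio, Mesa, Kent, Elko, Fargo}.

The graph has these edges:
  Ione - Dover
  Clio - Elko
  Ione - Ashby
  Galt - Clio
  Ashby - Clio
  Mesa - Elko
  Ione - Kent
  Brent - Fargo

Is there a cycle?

No

DFS, tracking each vertex's parent; an edge to a visited non-parent vertex closes a cycle.
Start from Galt:
visit Galt (parent –)
  visit Clio (parent Galt)
    visit Ashby (parent Clio)
      Ashby–Clio: parent, skip
      visit Ione (parent Ashby)
        visit Kent (parent Ione)
          Kent–Ione: parent, skip
        visit Dover (parent Ione)
          Dover–Ione: parent, skip
        Ione–Ashby: parent, skip
    Clio–Galt: parent, skip
    visit Elko (parent Clio)
      Elko–Clio: parent, skip
      visit Mesa (parent Elko)
        Mesa–Elko: parent, skip
visit Brent (parent –)
  visit Fargo (parent Brent)
    Fargo–Brent: parent, skip
No non-parent visited neighbor found — the graph is a forest.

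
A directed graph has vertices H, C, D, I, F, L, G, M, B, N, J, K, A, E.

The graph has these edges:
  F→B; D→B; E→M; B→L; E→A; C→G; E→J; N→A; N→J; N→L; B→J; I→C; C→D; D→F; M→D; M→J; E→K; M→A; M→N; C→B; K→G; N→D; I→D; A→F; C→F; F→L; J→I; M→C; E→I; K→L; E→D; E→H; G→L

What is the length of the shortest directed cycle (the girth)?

For each vertex v, BFS finds the shortest path from v back to v.
The shortest such closed walk is J → I → D → B → J, length 4.

4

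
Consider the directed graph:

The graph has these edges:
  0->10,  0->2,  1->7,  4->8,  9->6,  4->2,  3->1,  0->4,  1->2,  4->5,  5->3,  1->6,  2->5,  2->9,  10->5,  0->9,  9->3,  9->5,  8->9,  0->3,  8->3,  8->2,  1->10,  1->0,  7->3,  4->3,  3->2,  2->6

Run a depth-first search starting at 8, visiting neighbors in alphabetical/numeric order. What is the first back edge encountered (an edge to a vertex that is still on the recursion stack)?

0→2

DFS from 8 (visiting neighbors in alphabetical/numeric order); mark gray on enter, black on exit:
8 gray
  2 gray
    5 gray
      3 gray
        1 gray
          0 gray
            0→2: 2 is gray → back edge
First back edge: 0 → 2.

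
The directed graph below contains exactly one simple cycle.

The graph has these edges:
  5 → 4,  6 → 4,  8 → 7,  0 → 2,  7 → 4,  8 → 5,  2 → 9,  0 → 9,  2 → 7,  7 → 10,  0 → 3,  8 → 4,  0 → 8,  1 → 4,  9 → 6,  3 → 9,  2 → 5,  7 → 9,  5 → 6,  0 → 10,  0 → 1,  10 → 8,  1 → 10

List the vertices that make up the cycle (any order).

7, 8, 10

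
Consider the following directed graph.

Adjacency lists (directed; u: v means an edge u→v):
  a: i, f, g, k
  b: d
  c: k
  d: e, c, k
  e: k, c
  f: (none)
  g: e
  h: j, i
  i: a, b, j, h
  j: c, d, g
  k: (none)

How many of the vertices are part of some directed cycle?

A vertex is on a directed cycle iff it belongs to a strongly connected component of size ≥ 2 (or has a self-loop).
The vertices on cycles are {a, h, i} — 3 in total.

3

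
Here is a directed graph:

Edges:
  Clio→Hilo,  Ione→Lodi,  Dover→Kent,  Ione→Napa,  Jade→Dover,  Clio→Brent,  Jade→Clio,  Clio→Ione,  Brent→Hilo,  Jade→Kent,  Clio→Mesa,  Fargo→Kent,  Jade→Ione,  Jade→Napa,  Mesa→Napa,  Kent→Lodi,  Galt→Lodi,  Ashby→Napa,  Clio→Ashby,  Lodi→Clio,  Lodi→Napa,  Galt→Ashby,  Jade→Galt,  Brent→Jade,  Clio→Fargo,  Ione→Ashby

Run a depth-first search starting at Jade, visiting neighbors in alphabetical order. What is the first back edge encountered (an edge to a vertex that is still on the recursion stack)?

DFS from Jade (visiting neighbors in alphabetical order); mark gray on enter, black on exit:
Jade gray
  Clio gray
    Ashby gray
      Napa gray
      Napa black
    Ashby black
    Brent gray
      Hilo gray
      Hilo black
      Brent→Jade: Jade is gray → back edge
First back edge: Brent → Jade.

Brent→Jade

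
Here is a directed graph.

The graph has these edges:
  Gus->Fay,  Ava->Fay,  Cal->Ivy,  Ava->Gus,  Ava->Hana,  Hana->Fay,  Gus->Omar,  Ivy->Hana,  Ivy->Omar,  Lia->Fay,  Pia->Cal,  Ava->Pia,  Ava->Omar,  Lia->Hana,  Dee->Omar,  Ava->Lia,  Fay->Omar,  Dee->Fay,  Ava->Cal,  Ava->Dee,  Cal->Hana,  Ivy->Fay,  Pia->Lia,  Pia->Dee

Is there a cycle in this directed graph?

No

DFS with white/gray/black marking, starting from Ava:
Ava gray
  Omar gray
  Omar black
  Cal gray
    Ivy gray
      Fay gray
        Fay→Omar: Omar black — skip
      Fay black
      Hana gray
        Hana→Fay: Fay black — skip
      Hana black
      Ivy→Omar: Omar black — skip
    Ivy black
    Cal→Hana: Hana black — skip
  Cal black
  Pia gray
    Lia gray
      Lia→Fay: Fay black — skip
      Lia→Hana: Hana black — skip
    Lia black
    Dee gray
      Dee→Omar: Omar black — skip
      Dee→Fay: Fay black — skip
    Dee black
    Pia→Cal: Cal black — skip
  Pia black
  Ava→Lia: Lia black — skip
  Ava→Hana: Hana black — skip
  Ava→Fay: Fay black — skip
  Ava→Dee: Dee black — skip
  Gus gray
    Gus→Omar: Omar black — skip
    Gus→Fay: Fay black — skip
  Gus black
Ava black
Every edge goes to a white or black vertex — no back edge, so the graph is acyclic.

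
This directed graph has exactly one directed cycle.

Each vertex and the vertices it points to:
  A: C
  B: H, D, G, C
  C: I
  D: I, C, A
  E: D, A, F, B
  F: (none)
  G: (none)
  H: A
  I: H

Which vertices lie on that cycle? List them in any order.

A, C, H, I

DFS with gray/black marking from H:
H gray
  A gray
    C gray
      I gray
        I→H: H is gray → back edge
Back edge closes the cycle H → A → C → I → H; its vertices are {A, C, H, I}.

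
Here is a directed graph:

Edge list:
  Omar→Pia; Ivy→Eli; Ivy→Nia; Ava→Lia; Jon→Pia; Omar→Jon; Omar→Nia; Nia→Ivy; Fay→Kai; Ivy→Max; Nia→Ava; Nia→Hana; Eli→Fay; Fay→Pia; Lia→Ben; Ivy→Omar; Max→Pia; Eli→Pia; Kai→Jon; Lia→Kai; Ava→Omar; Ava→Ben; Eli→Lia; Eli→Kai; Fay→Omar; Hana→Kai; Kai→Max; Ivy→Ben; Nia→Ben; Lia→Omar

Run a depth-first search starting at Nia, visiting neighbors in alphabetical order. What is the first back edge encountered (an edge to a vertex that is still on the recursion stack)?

Omar→Nia

DFS from Nia (visiting neighbors in alphabetical order); mark gray on enter, black on exit:
Nia gray
  Ava gray
    Ben gray
    Ben black
    Lia gray
      Lia→Ben: Ben black — skip
      Kai gray
        Jon gray
          Pia gray
          Pia black
        Jon black
        Max gray
          Max→Pia: Pia black — skip
        Max black
      Kai black
      Omar gray
        Omar→Jon: Jon black — skip
        Omar→Nia: Nia is gray → back edge
First back edge: Omar → Nia.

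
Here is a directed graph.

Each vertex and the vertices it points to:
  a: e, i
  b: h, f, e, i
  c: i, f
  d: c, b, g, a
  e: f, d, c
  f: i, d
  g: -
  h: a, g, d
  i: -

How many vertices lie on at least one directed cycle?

7

A vertex is on a directed cycle iff it belongs to a strongly connected component of size ≥ 2 (or has a self-loop).
The vertices on cycles are {a, b, c, d, e, f, h} — 7 in total.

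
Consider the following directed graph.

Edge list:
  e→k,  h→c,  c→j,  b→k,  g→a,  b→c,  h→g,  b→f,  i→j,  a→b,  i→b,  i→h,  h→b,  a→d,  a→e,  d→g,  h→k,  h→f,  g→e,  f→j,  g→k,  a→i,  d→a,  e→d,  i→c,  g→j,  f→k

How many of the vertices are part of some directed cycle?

6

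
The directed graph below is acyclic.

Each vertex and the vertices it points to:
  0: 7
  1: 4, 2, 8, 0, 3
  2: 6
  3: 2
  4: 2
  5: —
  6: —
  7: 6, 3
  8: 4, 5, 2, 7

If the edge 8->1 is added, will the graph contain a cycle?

Adding 8→1 creates a cycle iff 1 can already reach 8.
Path from 1: 1 → 8.
So 1 → … → 8 → 1 is a cycle.

Yes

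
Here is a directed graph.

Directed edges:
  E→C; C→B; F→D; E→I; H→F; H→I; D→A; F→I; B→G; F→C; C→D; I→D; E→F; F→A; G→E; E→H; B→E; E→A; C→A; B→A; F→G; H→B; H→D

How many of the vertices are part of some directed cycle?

A vertex is on a directed cycle iff it belongs to a strongly connected component of size ≥ 2 (or has a self-loop).
The vertices on cycles are {B, C, E, F, G, H} — 6 in total.

6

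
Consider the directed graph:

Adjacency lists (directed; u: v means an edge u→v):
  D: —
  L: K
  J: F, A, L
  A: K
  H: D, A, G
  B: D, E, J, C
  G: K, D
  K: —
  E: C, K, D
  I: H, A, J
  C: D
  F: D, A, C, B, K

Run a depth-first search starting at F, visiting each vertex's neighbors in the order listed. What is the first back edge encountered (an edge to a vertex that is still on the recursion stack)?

J→F

DFS from F (visiting each vertex's neighbors in the order listed); mark gray on enter, black on exit:
F gray
  D gray
  D black
  A gray
    K gray
    K black
  A black
  C gray
    C→D: D black — skip
  C black
  B gray
    B→D: D black — skip
    E gray
      E→C: C black — skip
      E→K: K black — skip
      E→D: D black — skip
    E black
    J gray
      J→F: F is gray → back edge
First back edge: J → F.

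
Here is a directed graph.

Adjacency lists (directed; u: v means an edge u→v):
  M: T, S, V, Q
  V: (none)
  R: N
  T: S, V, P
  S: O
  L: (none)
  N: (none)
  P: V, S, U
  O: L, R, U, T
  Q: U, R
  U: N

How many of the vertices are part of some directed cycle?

4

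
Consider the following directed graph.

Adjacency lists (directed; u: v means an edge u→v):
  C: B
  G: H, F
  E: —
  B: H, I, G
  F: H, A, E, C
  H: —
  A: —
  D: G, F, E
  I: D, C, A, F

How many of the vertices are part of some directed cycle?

6

A vertex is on a directed cycle iff it belongs to a strongly connected component of size ≥ 2 (or has a self-loop).
The vertices on cycles are {B, C, D, F, G, I} — 6 in total.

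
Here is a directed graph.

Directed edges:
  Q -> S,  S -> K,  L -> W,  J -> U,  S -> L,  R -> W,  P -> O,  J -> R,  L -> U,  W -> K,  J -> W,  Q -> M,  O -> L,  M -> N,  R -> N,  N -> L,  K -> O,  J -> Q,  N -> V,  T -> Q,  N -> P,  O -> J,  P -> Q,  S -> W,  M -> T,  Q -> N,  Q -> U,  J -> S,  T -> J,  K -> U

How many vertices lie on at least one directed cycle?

A vertex is on a directed cycle iff it belongs to a strongly connected component of size ≥ 2 (or has a self-loop).
The vertices on cycles are {J, K, L, M, N, O, P, Q, R, S, T, W} — 12 in total.

12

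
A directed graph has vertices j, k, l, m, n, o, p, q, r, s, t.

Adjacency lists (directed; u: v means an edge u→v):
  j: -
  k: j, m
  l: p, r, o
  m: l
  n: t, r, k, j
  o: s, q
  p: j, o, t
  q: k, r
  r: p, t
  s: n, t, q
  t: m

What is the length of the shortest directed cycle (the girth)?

4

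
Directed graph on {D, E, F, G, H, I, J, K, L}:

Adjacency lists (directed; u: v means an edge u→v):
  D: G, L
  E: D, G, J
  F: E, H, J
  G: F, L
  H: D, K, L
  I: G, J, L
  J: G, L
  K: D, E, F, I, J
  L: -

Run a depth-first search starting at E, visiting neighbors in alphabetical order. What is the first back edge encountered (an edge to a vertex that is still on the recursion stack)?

F->E

DFS from E (visiting neighbors in alphabetical order); mark gray on enter, black on exit:
E gray
  D gray
    G gray
      F gray
        F→E: E is gray → back edge
First back edge: F → E.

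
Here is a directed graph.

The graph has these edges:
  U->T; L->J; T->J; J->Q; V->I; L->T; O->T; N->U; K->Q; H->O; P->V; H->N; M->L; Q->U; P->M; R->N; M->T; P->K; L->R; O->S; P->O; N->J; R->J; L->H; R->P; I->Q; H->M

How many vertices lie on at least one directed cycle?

A vertex is on a directed cycle iff it belongs to a strongly connected component of size ≥ 2 (or has a self-loop).
The vertices on cycles are {H, J, L, M, P, Q, R, T, U} — 9 in total.

9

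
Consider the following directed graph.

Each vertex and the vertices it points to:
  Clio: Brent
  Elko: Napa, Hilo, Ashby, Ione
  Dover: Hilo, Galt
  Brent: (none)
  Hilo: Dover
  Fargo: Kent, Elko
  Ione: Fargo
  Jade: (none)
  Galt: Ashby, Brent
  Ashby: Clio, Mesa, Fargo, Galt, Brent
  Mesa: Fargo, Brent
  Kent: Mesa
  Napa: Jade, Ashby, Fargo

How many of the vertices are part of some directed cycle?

10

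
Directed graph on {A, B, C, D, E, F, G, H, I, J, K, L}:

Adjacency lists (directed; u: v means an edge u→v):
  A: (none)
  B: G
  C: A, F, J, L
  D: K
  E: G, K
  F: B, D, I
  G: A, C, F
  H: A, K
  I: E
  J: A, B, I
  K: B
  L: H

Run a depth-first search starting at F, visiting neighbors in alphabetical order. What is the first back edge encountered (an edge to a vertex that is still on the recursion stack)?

C->F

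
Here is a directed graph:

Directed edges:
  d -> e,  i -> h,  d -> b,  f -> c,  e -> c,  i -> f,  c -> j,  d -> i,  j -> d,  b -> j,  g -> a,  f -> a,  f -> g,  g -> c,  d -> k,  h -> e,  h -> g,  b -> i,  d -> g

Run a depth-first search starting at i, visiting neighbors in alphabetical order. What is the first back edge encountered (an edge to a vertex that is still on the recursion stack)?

DFS from i (visiting neighbors in alphabetical order); mark gray on enter, black on exit:
i gray
  f gray
    a gray
    a black
    c gray
      j gray
        d gray
          b gray
            b→i: i is gray → back edge
First back edge: b → i.

b→i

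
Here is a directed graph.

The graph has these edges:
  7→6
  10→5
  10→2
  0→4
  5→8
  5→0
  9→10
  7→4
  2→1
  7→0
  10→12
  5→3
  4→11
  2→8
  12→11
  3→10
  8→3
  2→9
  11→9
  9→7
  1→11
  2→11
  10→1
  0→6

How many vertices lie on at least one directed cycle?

A vertex is on a directed cycle iff it belongs to a strongly connected component of size ≥ 2 (or has a self-loop).
The vertices on cycles are {0, 1, 2, 3, 4, 5, 7, 8, 9, 10, 11, 12} — 12 in total.

12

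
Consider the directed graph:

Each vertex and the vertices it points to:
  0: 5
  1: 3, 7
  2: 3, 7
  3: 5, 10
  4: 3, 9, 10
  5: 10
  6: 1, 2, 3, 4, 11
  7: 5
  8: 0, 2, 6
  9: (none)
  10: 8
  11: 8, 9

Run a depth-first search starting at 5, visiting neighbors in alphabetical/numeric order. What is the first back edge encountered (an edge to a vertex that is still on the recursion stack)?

0->5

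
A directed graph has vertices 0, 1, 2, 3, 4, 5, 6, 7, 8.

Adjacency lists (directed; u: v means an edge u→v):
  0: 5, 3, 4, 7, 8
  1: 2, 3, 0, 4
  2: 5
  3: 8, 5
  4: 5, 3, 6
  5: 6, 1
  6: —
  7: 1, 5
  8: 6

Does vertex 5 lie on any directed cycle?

Yes

5 is on a cycle iff 5 can reach itself via ≥1 edge.
5 → 1 → 2 → 5 — yes.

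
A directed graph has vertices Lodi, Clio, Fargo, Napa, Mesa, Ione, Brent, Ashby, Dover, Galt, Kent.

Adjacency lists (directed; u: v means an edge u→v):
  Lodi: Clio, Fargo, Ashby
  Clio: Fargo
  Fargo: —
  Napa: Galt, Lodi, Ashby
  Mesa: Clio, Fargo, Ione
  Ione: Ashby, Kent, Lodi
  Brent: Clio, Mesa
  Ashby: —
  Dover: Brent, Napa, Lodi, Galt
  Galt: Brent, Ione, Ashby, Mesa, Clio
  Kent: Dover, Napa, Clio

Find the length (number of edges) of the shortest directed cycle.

For each vertex v, BFS finds the shortest path from v back to v.
The shortest such closed walk is Dover → Galt → Ione → Kent → Dover, length 4.

4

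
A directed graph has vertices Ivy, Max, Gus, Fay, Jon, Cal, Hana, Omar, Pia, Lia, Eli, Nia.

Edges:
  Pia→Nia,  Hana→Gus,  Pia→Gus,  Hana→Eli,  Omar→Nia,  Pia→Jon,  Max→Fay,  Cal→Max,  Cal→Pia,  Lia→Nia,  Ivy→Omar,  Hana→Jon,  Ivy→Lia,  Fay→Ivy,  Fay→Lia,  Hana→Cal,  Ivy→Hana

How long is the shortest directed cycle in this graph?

5

For each vertex v, BFS finds the shortest path from v back to v.
The shortest such closed walk is Hana → Cal → Max → Fay → Ivy → Hana, length 5.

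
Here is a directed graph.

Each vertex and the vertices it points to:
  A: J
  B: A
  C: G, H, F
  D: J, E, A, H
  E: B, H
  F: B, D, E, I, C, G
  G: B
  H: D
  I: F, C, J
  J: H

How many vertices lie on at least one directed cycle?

A vertex is on a directed cycle iff it belongs to a strongly connected component of size ≥ 2 (or has a self-loop).
The vertices on cycles are {A, B, C, D, E, F, H, I, J} — 9 in total.

9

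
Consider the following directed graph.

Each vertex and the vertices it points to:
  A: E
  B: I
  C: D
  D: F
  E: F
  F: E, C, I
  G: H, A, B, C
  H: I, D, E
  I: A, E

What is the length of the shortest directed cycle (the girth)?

For each vertex v, BFS finds the shortest path from v back to v.
The shortest such closed walk is E → F → E, length 2.

2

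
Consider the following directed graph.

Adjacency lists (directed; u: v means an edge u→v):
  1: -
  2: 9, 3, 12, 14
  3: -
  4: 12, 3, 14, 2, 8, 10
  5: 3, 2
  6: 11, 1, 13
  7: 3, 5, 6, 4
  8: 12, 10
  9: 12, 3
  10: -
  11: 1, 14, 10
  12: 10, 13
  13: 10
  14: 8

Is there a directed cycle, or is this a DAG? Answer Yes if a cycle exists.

DFS with white/gray/black marking, starting from 1:
1 gray
1 black
2 gray
  9 gray
    12 gray
      10 gray
      10 black
      13 gray
        13→10: 10 black — skip
      13 black
    12 black
    3 gray
    3 black
  9 black
  2→3: 3 black — skip
  2→12: 12 black — skip
  14 gray
    8 gray
      8→12: 12 black — skip
      8→10: 10 black — skip
    8 black
  14 black
2 black
4 gray
  4→12: 12 black — skip
  4→3: 3 black — skip
  4→14: 14 black — skip
  4→2: 2 black — skip
  4→8: 8 black — skip
  4→10: 10 black — skip
4 black
5 gray
  5→3: 3 black — skip
  5→2: 2 black — skip
5 black
6 gray
  11 gray
    11→1: 1 black — skip
    11→14: 14 black — skip
    11→10: 10 black — skip
  11 black
  6→1: 1 black — skip
  6→13: 13 black — skip
6 black
7 gray
  7→3: 3 black — skip
  7→5: 5 black — skip
  7→6: 6 black — skip
  7→4: 4 black — skip
7 black
Every edge goes to a white or black vertex — no back edge, so the graph is acyclic.

No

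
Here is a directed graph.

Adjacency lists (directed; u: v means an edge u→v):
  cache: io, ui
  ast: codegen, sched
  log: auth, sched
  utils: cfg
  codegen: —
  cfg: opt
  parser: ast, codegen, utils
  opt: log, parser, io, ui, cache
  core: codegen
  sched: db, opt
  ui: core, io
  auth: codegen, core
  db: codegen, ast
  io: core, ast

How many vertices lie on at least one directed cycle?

A vertex is on a directed cycle iff it belongs to a strongly connected component of size ≥ 2 (or has a self-loop).
The vertices on cycles are {db, io, ui, ast, cfg, log, opt, cache, sched, utils, parser} — 11 in total.

11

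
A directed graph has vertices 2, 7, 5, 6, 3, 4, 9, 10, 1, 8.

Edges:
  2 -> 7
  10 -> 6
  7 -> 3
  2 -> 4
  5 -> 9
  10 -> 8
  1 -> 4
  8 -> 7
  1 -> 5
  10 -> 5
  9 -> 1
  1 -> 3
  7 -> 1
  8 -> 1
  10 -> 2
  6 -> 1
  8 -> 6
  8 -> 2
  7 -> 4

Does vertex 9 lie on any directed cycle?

Yes

9 is on a cycle iff 9 can reach itself via ≥1 edge.
9 → 1 → 5 → 9 — yes.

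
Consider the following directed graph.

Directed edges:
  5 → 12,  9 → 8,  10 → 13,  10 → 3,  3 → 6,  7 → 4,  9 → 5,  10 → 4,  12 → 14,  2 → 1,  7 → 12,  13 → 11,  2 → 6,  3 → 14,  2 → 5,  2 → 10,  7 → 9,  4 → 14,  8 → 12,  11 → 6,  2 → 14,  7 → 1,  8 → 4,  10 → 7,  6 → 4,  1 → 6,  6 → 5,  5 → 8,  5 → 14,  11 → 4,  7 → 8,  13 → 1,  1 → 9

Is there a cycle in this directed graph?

DFS with white/gray/black marking, starting from 11:
11 gray
  4 gray
    14 gray
    14 black
  4 black
  6 gray
    6→4: 4 black — skip
    5 gray
      5→14: 14 black — skip
      8 gray
        8→4: 4 black — skip
        12 gray
          12→14: 14 black — skip
        12 black
      8 black
      5→12: 12 black — skip
    5 black
  6 black
11 black
1 gray
  1→6: 6 black — skip
  9 gray
    9→8: 8 black — skip
    9→5: 5 black — skip
  9 black
1 black
2 gray
  2→14: 14 black — skip
  2→6: 6 black — skip
  10 gray
    3 gray
      3→6: 6 black — skip
      3→14: 14 black — skip
    3 black
    13 gray
      13→1: 1 black — skip
      13→11: 11 black — skip
    13 black
    7 gray
      7→8: 8 black — skip
      7→4: 4 black — skip
      7→1: 1 black — skip
      7→12: 12 black — skip
      7→9: 9 black — skip
    7 black
    10→4: 4 black — skip
  10 black
  2→5: 5 black — skip
  2→1: 1 black — skip
2 black
Every edge goes to a white or black vertex — no back edge, so the graph is acyclic.

No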